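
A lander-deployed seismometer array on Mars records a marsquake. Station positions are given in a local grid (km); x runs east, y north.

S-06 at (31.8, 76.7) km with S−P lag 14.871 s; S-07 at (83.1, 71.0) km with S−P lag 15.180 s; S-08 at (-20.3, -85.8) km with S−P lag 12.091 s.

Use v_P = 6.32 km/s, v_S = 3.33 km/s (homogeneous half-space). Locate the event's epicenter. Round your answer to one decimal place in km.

(41.7, -27.5)

Distance from S−P lag: d = Δt · v_P v_S / (v_P − v_S) = Δt · (6.32·3.33)/(6.32−3.33) ≈ 7.0387·Δt.
So d_S-06 = 104.67, d_S-07 = 106.85, d_S-08 = 85.10 km.
Circle about each station: (x − 31.8)² + (y − 76.7)² = 104.67²; (x − 83.1)² + (y − 71.0)² = 106.85²; (x + 20.3)² + (y + 85.8)² = 85.10².
Subtracting the S-06 equation from the S-07 and S-08 equations removes the quadratic terms:
102.6 x − 11.4 y = 4591.37
-104.2 x − 325.0 y = 4593.40
Solving the 2×2 system: x ≈ 41.7, y ≈ -27.5 km.
Check against S-06 (with the unrounded x, y): √((x − 31.8)²+(y − 76.7)²) = 104.67 ≈ 104.67 km. ✓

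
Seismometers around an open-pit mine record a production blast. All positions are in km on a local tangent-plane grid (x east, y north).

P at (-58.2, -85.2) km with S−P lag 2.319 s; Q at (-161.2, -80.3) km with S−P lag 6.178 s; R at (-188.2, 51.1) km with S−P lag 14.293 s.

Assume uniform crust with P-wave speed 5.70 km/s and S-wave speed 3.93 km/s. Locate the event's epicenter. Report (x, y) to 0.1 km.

x ≈ -84.9 km, y ≈ -97.4 km

Distance from S−P lag: d = Δt · v_P v_S / (v_P − v_S) = Δt · (5.70·3.93)/(5.70−3.93) ≈ 12.6559·Δt.
So d_P = 29.35, d_Q = 78.19, d_R = 180.89 km.
Circle about each station: (x + 58.2)² + (y + 85.2)² = 29.35²; (x + 161.2)² + (y + 80.3)² = 78.19²; (x + 188.2)² + (y − 51.1)² = 180.89².
Subtracting pairs of circle equations eliminates x²+y² and gives linear equations (the radical axes):
-206.0 x + 9.8 y = 16535.00
-260.0 x + 272.6 y = -4475.60
Solving the 2×2 system: x ≈ -84.9, y ≈ -97.4 km.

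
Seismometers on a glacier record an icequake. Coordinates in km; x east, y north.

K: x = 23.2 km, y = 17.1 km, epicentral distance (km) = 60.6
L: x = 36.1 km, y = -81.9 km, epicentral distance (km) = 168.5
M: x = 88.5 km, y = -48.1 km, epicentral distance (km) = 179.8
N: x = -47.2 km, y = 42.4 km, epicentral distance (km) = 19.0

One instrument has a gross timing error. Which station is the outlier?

Solve using three stations at a time. Using L, M, N (subtract circle equations pairwise → linear system) gives (x, y) ≈ (-55.6, 59.5).
Distances from that point to each station vs reported:
  K: calculated 89.4 vs reported 60.6 → residual 28.8 km
  L: calculated 168.5 vs reported 168.5 → residual 0.0 km
  M: calculated 179.8 vs reported 179.8 → residual 0.0 km
  N: calculated 19.0 vs reported 19.0 → residual 0.0 km
L, M, N are mutually consistent (residuals ≈ 0); K is off by 28.8 km.

K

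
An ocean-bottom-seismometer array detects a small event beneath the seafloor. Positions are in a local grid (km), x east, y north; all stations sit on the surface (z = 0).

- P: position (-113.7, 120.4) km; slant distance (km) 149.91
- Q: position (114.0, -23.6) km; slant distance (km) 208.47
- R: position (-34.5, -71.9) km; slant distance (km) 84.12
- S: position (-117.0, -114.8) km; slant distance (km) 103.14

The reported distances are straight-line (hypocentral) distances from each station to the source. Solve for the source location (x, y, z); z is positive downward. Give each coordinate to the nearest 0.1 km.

(-90.9, -22.7, 38.4)

Each station gives a sphere (x−x_i)² + (y−y_i)² + z² = d_i² (stations at z=0).
Subtracting the P sphere from Q and R: z² cancels, leaving linear equations in x and y:
455.4 x − 288.0 y = -34857.62
158.4 x − 384.6 y = -5667.16
Solving: x ≈ -90.900, y ≈ -22.703 km (keep extra digits for the depth step; rounded: -90.9, -22.7).
Then from the P sphere: z² = 149.91² − (x + 113.7)² − (y − 120.4)² with x = -90.900, y = -22.703, so z ≈ 38.402 ≈ 38.4 km.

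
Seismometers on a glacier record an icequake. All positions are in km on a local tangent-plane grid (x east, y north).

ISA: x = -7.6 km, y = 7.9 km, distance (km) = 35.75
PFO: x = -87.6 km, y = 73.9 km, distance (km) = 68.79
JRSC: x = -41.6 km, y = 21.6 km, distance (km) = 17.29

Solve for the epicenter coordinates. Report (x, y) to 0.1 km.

Circle about each station: (x + 7.6)² + (y − 7.9)² = 35.75²; (x + 87.6)² + (y − 73.9)² = 68.79²; (x + 41.6)² + (y − 21.6)² = 17.29².
Subtracting pairs of circle equations eliminates x²+y² and gives linear equations (the radical axes):
-160.0 x + 132.0 y = 9560.80
-68.0 x + 27.4 y = 3056.07
Solving the 2×2 system: x ≈ -30.8, y ≈ 35.1 km.

x ≈ -30.8 km, y ≈ 35.1 km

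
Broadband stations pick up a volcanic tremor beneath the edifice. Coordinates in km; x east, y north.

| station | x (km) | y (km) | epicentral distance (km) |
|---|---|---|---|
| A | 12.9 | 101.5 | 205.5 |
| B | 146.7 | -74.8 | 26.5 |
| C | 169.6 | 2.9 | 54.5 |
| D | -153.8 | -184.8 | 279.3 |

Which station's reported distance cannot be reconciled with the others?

Solve using three stations at a time. Using A, B, C (subtract circle equations pairwise → linear system) gives (x, y) ≈ (152.9, -49.0).
Distances from that point to each station vs reported:
  A: calculated 205.5 vs reported 205.5 → residual 0.0 km
  B: calculated 26.5 vs reported 26.5 → residual 0.0 km
  C: calculated 54.5 vs reported 54.5 → residual 0.0 km
  D: calculated 335.4 vs reported 279.3 → residual 56.1 km
A, B, C are mutually consistent (residuals ≈ 0); D is off by 56.1 km.

D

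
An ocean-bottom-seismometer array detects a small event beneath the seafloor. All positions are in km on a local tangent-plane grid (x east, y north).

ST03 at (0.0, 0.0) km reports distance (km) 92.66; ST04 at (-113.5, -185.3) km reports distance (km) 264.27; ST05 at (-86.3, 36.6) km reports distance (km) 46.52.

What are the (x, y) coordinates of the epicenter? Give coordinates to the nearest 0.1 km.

(-57.2, 72.9)

Circle about each station: x² + y² = 92.66²; (x + 113.5)² + (y + 185.3)² = 264.27²; (x + 86.3)² + (y − 36.6)² = 46.52².
Subtracting pairs of circle equations eliminates x²+y² and gives linear equations (the radical axes):
-227.0 x − 370.6 y = -14034.42
-172.6 x + 73.2 y = 15209.02
Solving the 2×2 system: x ≈ -57.2, y ≈ 72.9 km.
Check against ST03 (with the unrounded x, y): √(x²+y²) = 92.66 ≈ 92.66 km. ✓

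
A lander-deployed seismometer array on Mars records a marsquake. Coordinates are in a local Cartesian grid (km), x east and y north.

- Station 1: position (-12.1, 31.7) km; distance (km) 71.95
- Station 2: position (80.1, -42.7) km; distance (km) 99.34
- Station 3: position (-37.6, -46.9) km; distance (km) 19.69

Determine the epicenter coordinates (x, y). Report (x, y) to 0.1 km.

x ≈ -19.2 km, y ≈ -39.9 km

Circle about each station: (x + 12.1)² + (y − 31.7)² = 71.95²; (x − 80.1)² + (y + 42.7)² = 99.34²; (x + 37.6)² + (y + 46.9)² = 19.69².
Subtracting the Station 1 equation from the Station 2 and Station 3 equations removes the quadratic terms:
184.4 x − 148.8 y = 2396.37
-51.0 x − 157.2 y = 7251.18
Solving the 2×2 system: x ≈ -19.2, y ≈ -39.9 km.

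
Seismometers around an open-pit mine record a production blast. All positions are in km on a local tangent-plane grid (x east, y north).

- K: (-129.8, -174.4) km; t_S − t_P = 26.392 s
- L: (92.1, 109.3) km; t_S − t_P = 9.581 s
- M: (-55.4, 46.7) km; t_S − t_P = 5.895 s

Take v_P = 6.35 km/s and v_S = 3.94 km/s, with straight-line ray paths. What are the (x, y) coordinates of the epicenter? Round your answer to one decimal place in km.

x ≈ 2.9 km, y ≈ 65.3 km

Distance from S−P lag: d = Δt · v_P v_S / (v_P − v_S) = Δt · (6.35·3.94)/(6.35−3.94) ≈ 10.3813·Δt.
So d_K = 273.98, d_L = 99.46, d_M = 61.20 km.
Circle about each station: (x + 129.8)² + (y + 174.4)² = 273.98²; (x − 92.1)² + (y − 109.3)² = 99.46²; (x + 55.4)² + (y − 46.7)² = 61.20².
Subtracting the K equation from the L and M equations removes the quadratic terms:
443.8 x + 567.4 y = 38338.25
148.8 x + 442.2 y = 29306.25
Solving the 2×2 system: x ≈ 2.9, y ≈ 65.3 km.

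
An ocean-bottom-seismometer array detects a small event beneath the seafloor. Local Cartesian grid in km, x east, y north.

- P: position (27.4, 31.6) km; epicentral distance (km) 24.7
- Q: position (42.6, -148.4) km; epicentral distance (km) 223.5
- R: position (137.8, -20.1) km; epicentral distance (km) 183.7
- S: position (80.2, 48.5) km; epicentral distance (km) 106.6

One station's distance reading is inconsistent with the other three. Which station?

Solve using three stations at a time. Using Q, R, S (subtract circle equations pairwise → linear system) gives (x, y) ≈ (-25.3, 64.6).
Distances from that point to each station vs reported:
  P: calculated 62.2 vs reported 24.7 → residual 37.5 km
  Q: calculated 223.5 vs reported 223.5 → residual 0.0 km
  R: calculated 183.8 vs reported 183.7 → residual 0.1 km
  S: calculated 106.7 vs reported 106.6 → residual 0.1 km
Q, R, S are mutually consistent (residuals ≈ 0); P is off by 37.5 km.

P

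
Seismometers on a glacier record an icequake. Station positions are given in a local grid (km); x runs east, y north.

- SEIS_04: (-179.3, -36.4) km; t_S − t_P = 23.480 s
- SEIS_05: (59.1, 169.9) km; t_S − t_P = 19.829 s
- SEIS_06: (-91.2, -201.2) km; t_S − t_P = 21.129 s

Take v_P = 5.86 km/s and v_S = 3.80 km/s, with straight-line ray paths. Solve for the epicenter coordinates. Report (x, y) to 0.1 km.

Distance from S−P lag: d = Δt · v_P v_S / (v_P − v_S) = Δt · (5.86·3.80)/(5.86−3.80) ≈ 10.8097·Δt.
So d_SEIS_04 = 253.81, d_SEIS_05 = 214.35, d_SEIS_06 = 228.40 km.
Circle about each station: (x + 179.3)² + (y + 36.4)² = 253.81²; (x − 59.1)² + (y − 169.9)² = 214.35²; (x + 91.2)² + (y + 201.2)² = 228.40².
Subtracting the SEIS_04 equation from the SEIS_05 and SEIS_06 equations removes the quadratic terms:
476.8 x + 412.6 y = 17358.96
176.2 x − 329.6 y = 27578.39
Solving the 2×2 system: x ≈ 74.4, y ≈ -43.9 km.

(74.4, -43.9)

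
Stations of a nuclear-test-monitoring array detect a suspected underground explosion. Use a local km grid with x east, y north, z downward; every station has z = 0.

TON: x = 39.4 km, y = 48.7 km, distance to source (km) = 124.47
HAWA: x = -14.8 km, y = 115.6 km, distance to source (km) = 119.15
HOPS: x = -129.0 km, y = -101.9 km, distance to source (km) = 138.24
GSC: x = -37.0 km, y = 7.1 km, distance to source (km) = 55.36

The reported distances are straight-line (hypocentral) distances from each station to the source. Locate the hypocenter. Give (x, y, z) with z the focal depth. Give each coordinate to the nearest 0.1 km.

x ≈ -76.0 km, y ≈ 20.3 km, depth ≈ 37.0 km

Each station gives a sphere (x−x_i)² + (y−y_i)² + z² = d_i² (stations at z=0).
Subtracting the TON sphere from HAWA and HOPS: z² cancels, leaving linear equations in x and y:
-108.4 x + 133.8 y = 10954.41
-336.8 x − 301.2 y = 19483.04
Solving: x ≈ -76.001, y ≈ 20.299 km (keep extra digits for the depth step; rounded: -76.0, 20.3).
Then from the TON sphere: z² = 124.47² − (x − 39.4)² − (y − 48.7)² with x = -76.001, y = 20.299, so z ≈ 36.997 ≈ 37.0 km.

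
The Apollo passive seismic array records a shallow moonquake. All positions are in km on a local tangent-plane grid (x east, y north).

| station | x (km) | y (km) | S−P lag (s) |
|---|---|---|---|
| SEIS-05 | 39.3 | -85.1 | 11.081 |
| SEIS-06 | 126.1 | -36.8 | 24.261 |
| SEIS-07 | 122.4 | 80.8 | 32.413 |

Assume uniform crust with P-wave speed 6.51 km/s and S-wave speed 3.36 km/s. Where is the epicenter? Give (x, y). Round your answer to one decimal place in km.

(-37.3, -77.8)

Distance from S−P lag: d = Δt · v_P v_S / (v_P − v_S) = Δt · (6.51·3.36)/(6.51−3.36) ≈ 6.9440·Δt.
So d_SEIS-05 = 76.95, d_SEIS-06 = 168.47, d_SEIS-07 = 225.08 km.
Circle about each station: (x − 39.3)² + (y + 85.1)² = 76.95²; (x − 126.1)² + (y + 36.8)² = 168.47²; (x − 122.4)² + (y − 80.8)² = 225.08².
Subtracting pairs of circle equations eliminates x²+y² and gives linear equations (the radical axes):
173.6 x + 96.6 y = -13991.89
166.2 x + 331.8 y = -32015.80
Solving the 2×2 system: x ≈ -37.3, y ≈ -77.8 km.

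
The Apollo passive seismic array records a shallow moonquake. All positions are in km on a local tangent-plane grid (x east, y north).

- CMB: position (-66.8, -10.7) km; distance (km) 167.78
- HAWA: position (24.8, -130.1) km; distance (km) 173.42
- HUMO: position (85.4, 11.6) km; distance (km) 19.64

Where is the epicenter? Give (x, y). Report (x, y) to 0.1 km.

Circle about each station: (x + 66.8)² + (y + 10.7)² = 167.78²; (x − 24.8)² + (y + 130.1)² = 173.42²; (x − 85.4)² + (y − 11.6)² = 19.64².
Subtracting pairs of circle equations eliminates x²+y² and gives linear equations (the radical axes):
183.2 x − 238.8 y = 11039.95
304.4 x + 44.6 y = 30615.39
Solving the 2×2 system: x ≈ 96.5, y ≈ 27.8 km.

x ≈ 96.5 km, y ≈ 27.8 km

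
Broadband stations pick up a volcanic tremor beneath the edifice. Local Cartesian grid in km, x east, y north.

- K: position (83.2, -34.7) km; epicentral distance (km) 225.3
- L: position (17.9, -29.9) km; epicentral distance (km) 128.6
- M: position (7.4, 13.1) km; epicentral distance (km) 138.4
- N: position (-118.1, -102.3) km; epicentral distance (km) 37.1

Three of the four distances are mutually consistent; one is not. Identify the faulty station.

K

Solve using three stations at a time. Using L, M, N (subtract circle equations pairwise → linear system) gives (x, y) ≈ (-105.1, -67.6).
Distances from that point to each station vs reported:
  K: calculated 191.1 vs reported 225.3 → residual 34.2 km
  L: calculated 128.6 vs reported 128.6 → residual 0.0 km
  M: calculated 138.4 vs reported 138.4 → residual 0.0 km
  N: calculated 37.1 vs reported 37.1 → residual 0.0 km
L, M, N are mutually consistent (residuals ≈ 0); K is off by 34.2 km.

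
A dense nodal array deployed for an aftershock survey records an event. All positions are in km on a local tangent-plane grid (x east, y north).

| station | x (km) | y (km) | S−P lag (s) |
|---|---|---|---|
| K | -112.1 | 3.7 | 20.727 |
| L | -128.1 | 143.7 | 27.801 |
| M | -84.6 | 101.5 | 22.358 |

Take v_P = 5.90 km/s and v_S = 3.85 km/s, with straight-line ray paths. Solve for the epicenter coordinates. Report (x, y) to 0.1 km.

Distance from S−P lag: d = Δt · v_P v_S / (v_P − v_S) = Δt · (5.90·3.85)/(5.90−3.85) ≈ 11.0805·Δt.
So d_K = 229.67, d_L = 308.05, d_M = 247.74 km.
Circle about each station: (x + 112.1)² + (y − 3.7)² = 229.67²; (x + 128.1)² + (y − 143.7)² = 308.05²; (x + 84.6)² + (y − 101.5)² = 247.74².
Subtracting the K equation from the L and M equations removes the quadratic terms:
-32.0 x + 280.0 y = -17667.29
55.0 x + 195.6 y = -3747.49
Solving the 2×2 system: x ≈ 111.1, y ≈ -50.4 km.

111.1 km east, -50.4 km north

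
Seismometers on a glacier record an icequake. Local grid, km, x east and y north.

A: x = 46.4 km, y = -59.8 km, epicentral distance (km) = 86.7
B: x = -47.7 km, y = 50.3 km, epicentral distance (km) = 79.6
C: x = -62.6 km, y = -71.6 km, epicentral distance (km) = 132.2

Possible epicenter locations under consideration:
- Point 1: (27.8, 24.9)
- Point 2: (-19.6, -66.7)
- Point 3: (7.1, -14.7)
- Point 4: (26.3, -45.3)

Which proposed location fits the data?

For each candidate, compare |candidate − station| to the reported distance:
Point 1: residuals A 0.0, B 0.1, C 0.0 → max 0.1 km
Point 2: residuals A 20.3, B 40.7, C 88.9 → max 88.9 km
Point 3: residuals A 26.9, B 5.4, C 42.2 → max 42.2 km
Point 4: residuals A 61.9, B 41.3, C 39.5 → max 61.9 km
Only Point 1 has all residuals ≈ 0.

Point 1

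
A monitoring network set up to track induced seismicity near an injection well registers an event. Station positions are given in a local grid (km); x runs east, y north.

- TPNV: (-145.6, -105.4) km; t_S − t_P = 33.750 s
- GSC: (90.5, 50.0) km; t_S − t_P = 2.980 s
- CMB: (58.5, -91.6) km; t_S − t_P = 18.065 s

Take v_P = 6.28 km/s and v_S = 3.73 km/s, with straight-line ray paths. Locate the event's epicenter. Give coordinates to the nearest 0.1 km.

Distance from S−P lag: d = Δt · v_P v_S / (v_P − v_S) = Δt · (6.28·3.73)/(6.28−3.73) ≈ 9.1860·Δt.
So d_TPNV = 310.03, d_GSC = 27.37, d_CMB = 165.95 km.
Circle about each station: (x + 145.6)² + (y + 105.4)² = 310.03²; (x − 90.5)² + (y − 50.0)² = 27.37²; (x − 58.5)² + (y + 91.6)² = 165.95².
Subtracting pairs of circle equations eliminates x²+y² and gives linear equations (the radical axes):
472.2 x + 310.8 y = 73751.21
408.2 x + 27.6 y = 48083.49
Solving the 2×2 system: x ≈ 113.4, y ≈ 65.0 km.

x ≈ 113.4 km, y ≈ 65.0 km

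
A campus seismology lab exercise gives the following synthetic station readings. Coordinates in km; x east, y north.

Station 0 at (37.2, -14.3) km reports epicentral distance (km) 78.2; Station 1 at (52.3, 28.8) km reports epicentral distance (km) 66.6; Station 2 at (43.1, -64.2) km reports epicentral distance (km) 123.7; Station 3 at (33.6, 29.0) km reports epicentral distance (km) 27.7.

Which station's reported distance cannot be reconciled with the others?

Station 3

Solve using three stations at a time. Using Station 0, Station 1, Station 2 (subtract circle equations pairwise → linear system) gives (x, y) ≈ (-12.0, 46.6).
Distances from that point to each station vs reported:
  Station 0: calculated 78.3 vs reported 78.2 → residual 0.1 km
  Station 1: calculated 66.8 vs reported 66.6 → residual 0.2 km
  Station 2: calculated 123.8 vs reported 123.7 → residual 0.1 km
  Station 3: calculated 48.9 vs reported 27.7 → residual 21.2 km
Station 0, Station 1, Station 2 are mutually consistent (residuals ≈ 0); Station 3 is off by 21.2 km.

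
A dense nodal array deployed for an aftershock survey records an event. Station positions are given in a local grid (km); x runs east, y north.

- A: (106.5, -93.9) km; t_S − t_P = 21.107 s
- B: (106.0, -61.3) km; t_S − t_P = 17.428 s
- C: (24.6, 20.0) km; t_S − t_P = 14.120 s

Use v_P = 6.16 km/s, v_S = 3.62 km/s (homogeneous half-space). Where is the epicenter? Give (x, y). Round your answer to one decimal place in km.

Distance from S−P lag: d = Δt · v_P v_S / (v_P − v_S) = Δt · (6.16·3.62)/(6.16−3.62) ≈ 8.7792·Δt.
So d_A = 185.30, d_B = 153.00, d_C = 123.96 km.
Circle about each station: (x − 106.5)² + (y + 93.9)² = 185.30²; (x − 106.0)² + (y + 61.3)² = 153.00²; (x − 24.6)² + (y − 20.0)² = 123.96².
Subtracting the A equation from the B and C equations removes the quadratic terms:
-1.0 x + 65.2 y = 5761.32
-163.8 x + 227.8 y = -184.29
Solving the 2×2 system: x ≈ 126.7, y ≈ 90.3 km.

126.7 km east, 90.3 km north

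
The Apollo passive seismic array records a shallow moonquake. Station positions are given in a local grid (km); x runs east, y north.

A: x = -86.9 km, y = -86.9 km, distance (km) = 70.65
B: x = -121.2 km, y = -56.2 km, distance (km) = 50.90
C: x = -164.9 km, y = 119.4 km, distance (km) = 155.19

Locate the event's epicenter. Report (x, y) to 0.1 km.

Circle about each station: (x + 86.9)² + (y + 86.9)² = 70.65²; (x + 121.2)² + (y + 56.2)² = 50.90²; (x + 164.9)² + (y − 119.4)² = 155.19².
Subtracting the A equation from the B and C equations removes the quadratic terms:
-68.6 x + 61.4 y = 5145.27
-156.0 x + 412.6 y = 7252.64
Solving the 2×2 system: x ≈ -89.6, y ≈ -16.3 km.
Check against A (with the unrounded x, y): √((x + 86.9)²+(y + 86.9)²) = 70.66 ≈ 70.65 km. ✓

-89.6 km east, -16.3 km north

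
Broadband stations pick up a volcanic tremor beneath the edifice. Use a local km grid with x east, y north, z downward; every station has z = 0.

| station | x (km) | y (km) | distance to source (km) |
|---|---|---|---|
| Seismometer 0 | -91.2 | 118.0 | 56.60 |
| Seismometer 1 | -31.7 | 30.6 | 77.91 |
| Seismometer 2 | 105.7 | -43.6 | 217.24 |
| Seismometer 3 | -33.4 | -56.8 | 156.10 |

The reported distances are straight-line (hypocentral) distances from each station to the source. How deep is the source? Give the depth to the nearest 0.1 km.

depth ≈ 39.0 km

Each station gives a sphere (x−x_i)² + (y−y_i)² + z² = d_i² (stations at z=0).
Subtracting the Seismometer 0 sphere from Seismometer 1 and Seismometer 2: z² cancels, leaving linear equations in x and y:
119.0 x − 174.8 y = -23166.60
393.8 x − 323.2 y = -53157.65
Solving: x ≈ -59.407, y ≈ 92.089 km (keep extra digits for the depth step; rounded: -59.4, 92.1).
Then from the Seismometer 0 sphere: z² = 56.60² − (x + 91.2)² − (y − 118.0)² with x = -59.407, y = 92.089, so z ≈ 39.005 ≈ 39.0 km.
Check against Seismometer 3 (with the unrounded solution): distance 156.10 ≈ 156.10 km. ✓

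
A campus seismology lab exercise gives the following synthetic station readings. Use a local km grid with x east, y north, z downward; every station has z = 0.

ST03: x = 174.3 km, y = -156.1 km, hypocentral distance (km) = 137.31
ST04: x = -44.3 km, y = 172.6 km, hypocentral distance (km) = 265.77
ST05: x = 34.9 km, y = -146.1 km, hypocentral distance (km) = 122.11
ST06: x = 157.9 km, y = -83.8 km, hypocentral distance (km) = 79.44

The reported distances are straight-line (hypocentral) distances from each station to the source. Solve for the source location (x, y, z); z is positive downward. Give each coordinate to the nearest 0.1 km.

(97.8, -48.7, 38.3)

Each station gives a sphere (x−x_i)² + (y−y_i)² + z² = d_i² (stations at z=0).
Subtracting the ST03 sphere from ST04 and ST05: z² cancels, leaving linear equations in x and y:
-437.2 x + 657.4 y = -74774.11
-278.8 x + 20.0 y = -28241.30
Solving: x ≈ 97.802, y ≈ -48.699 km (keep extra digits for the depth step; rounded: 97.8, -48.7).
Then from the ST03 sphere: z² = 137.31² − (x − 174.3)² − (y + 156.1)² with x = 97.802, y = -48.699, so z ≈ 38.303 ≈ 38.3 km.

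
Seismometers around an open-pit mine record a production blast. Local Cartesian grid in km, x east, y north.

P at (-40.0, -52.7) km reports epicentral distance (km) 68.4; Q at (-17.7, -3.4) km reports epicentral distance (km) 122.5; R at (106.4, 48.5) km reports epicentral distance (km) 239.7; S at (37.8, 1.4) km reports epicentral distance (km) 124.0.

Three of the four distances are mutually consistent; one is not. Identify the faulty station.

S

Solve using three stations at a time. Using P, Q, R (subtract circle equations pairwise → linear system) gives (x, y) ≈ (-69.4, -114.5).
Distances from that point to each station vs reported:
  P: calculated 68.4 vs reported 68.4 → residual 0.0 km
  Q: calculated 122.5 vs reported 122.5 → residual 0.0 km
  R: calculated 239.7 vs reported 239.7 → residual 0.0 km
  S: calculated 157.8 vs reported 124.0 → residual 33.8 km
P, Q, R are mutually consistent (residuals ≈ 0); S is off by 33.8 km.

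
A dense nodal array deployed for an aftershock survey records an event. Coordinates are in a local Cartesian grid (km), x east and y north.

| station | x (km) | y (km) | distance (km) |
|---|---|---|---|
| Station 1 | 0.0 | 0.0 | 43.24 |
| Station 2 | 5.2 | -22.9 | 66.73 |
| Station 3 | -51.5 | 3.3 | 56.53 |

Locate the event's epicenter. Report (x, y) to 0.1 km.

(-10.3, 42.0)

Circle about each station: x² + y² = 43.24²; (x − 5.2)² + (y + 22.9)² = 66.73²; (x + 51.5)² + (y − 3.3)² = 56.53².
Subtracting pairs of circle equations eliminates x²+y² and gives linear equations (the radical axes):
10.4 x − 45.8 y = -2031.75
-103.0 x + 6.6 y = 1337.20
Solving the 2×2 system: x ≈ -10.3, y ≈ 42.0 km.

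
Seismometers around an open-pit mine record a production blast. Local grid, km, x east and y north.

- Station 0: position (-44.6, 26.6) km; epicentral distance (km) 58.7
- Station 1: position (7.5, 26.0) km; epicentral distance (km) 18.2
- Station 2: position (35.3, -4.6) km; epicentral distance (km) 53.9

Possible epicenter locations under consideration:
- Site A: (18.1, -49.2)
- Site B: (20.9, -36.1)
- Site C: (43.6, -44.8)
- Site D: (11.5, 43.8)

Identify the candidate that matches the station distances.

Site D

For each candidate, compare |candidate − station| to the reported distance:
Site A: residuals Station 0 39.7, Station 1 57.7, Station 2 6.1 → max 57.7 km
Site B: residuals Station 0 32.0, Station 1 45.3, Station 2 19.3 → max 45.3 km
Site C: residuals Station 0 54.8, Station 1 61.3, Station 2 12.9 → max 61.3 km
Site D: residuals Station 0 0.0, Station 1 0.0, Station 2 0.0 → max 0.0 km
Only Site D has all residuals ≈ 0.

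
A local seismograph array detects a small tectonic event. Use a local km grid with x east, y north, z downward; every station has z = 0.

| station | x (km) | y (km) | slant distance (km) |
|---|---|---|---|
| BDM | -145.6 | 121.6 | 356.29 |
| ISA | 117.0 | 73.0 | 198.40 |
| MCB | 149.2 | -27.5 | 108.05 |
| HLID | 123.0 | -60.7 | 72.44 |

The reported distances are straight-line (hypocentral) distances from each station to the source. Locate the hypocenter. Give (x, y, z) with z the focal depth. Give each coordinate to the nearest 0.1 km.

x ≈ 111.9 km, y ≈ -121.8 km, depth ≈ 37.3 km

Each station gives a sphere (x−x_i)² + (y−y_i)² + z² = d_i² (stations at z=0).
Subtracting the BDM sphere from ISA and MCB: z² cancels, leaving linear equations in x and y:
525.2 x − 97.2 y = 70612.08
589.6 x − 298.2 y = 102298.73
Solving: x ≈ 111.908, y ≈ -121.790 km (keep extra digits for the depth step; rounded: 111.9, -121.8).
Then from the BDM sphere: z² = 356.29² − (x + 145.6)² − (y − 121.6)² with x = 111.908, y = -121.790, so z ≈ 37.330 ≈ 37.3 km.
Check against HLID (with the unrounded solution): distance 72.45 ≈ 72.44 km. ✓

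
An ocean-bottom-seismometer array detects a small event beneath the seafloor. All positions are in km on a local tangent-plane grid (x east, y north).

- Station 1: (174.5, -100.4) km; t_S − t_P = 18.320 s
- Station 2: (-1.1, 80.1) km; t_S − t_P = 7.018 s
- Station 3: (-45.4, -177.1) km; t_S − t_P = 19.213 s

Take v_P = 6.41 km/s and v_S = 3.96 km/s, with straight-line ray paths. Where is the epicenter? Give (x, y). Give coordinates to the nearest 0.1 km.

Distance from S−P lag: d = Δt · v_P v_S / (v_P − v_S) = Δt · (6.41·3.96)/(6.41−3.96) ≈ 10.3607·Δt.
So d_Station 1 = 189.81, d_Station 2 = 72.71, d_Station 3 = 199.06 km.
Circle about each station: (x − 174.5)² + (y + 100.4)² = 189.81²; (x + 1.1)² + (y − 80.1)² = 72.71²; (x + 45.4)² + (y + 177.1)² = 199.06².
Subtracting the Station 1 equation from the Station 2 and Station 3 equations removes the quadratic terms:
-351.2 x + 361.0 y = -3372.10
-439.8 x − 153.4 y = -10701.89
Solving the 2×2 system: x ≈ 20.6, y ≈ 10.7 km.

(20.6, 10.7)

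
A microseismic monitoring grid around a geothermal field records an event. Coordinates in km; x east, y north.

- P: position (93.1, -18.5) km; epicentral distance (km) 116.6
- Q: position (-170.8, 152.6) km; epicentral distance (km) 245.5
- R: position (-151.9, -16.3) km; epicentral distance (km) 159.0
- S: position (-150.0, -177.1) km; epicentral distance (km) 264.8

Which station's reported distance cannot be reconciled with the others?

Solve using three stations at a time. Using P, R, S (subtract circle equations pairwise → linear system) gives (x, y) ≈ (-5.0, 44.4).
Distances from that point to each station vs reported:
  P: calculated 116.6 vs reported 116.6 → residual 0.0 km
  Q: calculated 198.0 vs reported 245.5 → residual 47.5 km
  R: calculated 159.0 vs reported 159.0 → residual 0.0 km
  S: calculated 264.8 vs reported 264.8 → residual 0.0 km
P, R, S are mutually consistent (residuals ≈ 0); Q is off by 47.5 km.

Q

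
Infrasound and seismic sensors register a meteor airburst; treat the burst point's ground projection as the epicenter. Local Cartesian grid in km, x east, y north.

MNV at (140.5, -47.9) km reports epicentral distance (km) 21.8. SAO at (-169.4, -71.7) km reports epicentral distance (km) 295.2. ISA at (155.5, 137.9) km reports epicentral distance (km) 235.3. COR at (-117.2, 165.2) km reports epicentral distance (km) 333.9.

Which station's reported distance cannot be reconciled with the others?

ISA

Solve using three stations at a time. Using MNV, SAO, COR (subtract circle equations pairwise → linear system) gives (x, y) ≈ (125.7, -63.9).
Distances from that point to each station vs reported:
  MNV: calculated 21.8 vs reported 21.8 → residual 0.0 km
  SAO: calculated 295.2 vs reported 295.2 → residual 0.0 km
  ISA: calculated 204.0 vs reported 235.3 → residual 31.3 km
  COR: calculated 333.9 vs reported 333.9 → residual 0.0 km
MNV, SAO, COR are mutually consistent (residuals ≈ 0); ISA is off by 31.3 km.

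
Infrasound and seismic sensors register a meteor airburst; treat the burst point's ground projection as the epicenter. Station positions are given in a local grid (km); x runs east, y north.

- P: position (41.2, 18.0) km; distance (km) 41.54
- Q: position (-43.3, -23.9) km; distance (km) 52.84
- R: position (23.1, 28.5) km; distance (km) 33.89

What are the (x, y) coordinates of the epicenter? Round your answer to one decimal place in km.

Circle about each station: (x − 41.2)² + (y − 18.0)² = 41.54²; (x + 43.3)² + (y + 23.9)² = 52.84²; (x − 23.1)² + (y − 28.5)² = 33.89².
Subtracting the P equation from the Q and R equations removes the quadratic terms:
-169.0 x − 83.8 y = -641.83
-36.2 x + 21.0 y = -98.54
Solving the 2×2 system: x ≈ 3.3, y ≈ 1.0 km.
Check against P (with the unrounded x, y): √((x − 41.2)²+(y − 18.0)²) = 41.54 ≈ 41.54 km. ✓

(3.3, 1.0)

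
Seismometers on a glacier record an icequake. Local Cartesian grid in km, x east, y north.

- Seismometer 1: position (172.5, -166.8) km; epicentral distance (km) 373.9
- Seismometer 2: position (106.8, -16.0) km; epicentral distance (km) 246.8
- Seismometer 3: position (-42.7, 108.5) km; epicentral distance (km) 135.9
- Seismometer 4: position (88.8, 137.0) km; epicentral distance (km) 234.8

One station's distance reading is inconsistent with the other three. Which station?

Solve using three stations at a time. Using Seismometer 1, Seismometer 2, Seismometer 4 (subtract circle equations pairwise → linear system) gives (x, y) ≈ (-130.3, 52.5).
Distances from that point to each station vs reported:
  Seismometer 1: calculated 373.9 vs reported 373.9 → residual 0.0 km
  Seismometer 2: calculated 246.8 vs reported 246.8 → residual 0.0 km
  Seismometer 3: calculated 104.0 vs reported 135.9 → residual 31.9 km
  Seismometer 4: calculated 234.9 vs reported 234.8 → residual 0.1 km
Seismometer 1, Seismometer 2, Seismometer 4 are mutually consistent (residuals ≈ 0); Seismometer 3 is off by 31.9 km.

Seismometer 3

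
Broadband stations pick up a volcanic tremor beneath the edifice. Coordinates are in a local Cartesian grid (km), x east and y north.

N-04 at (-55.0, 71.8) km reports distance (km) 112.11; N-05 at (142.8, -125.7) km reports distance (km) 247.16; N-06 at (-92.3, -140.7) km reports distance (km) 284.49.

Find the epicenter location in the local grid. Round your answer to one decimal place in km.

Circle about each station: (x + 55.0)² + (y − 71.8)² = 112.11²; (x − 142.8)² + (y + 125.7)² = 247.16²; (x + 92.3)² + (y + 140.7)² = 284.49².
Subtracting the N-04 equation from the N-05 and N-06 equations removes the quadratic terms:
395.6 x − 395.0 y = -20507.32
-74.6 x − 425.0 y = -48230.37
Solving the 2×2 system: x ≈ 52.3, y ≈ 104.3 km.
Check against N-04 (with the unrounded x, y): √((x + 55.0)²+(y − 71.8)²) = 112.12 ≈ 112.11 km. ✓

(52.3, 104.3)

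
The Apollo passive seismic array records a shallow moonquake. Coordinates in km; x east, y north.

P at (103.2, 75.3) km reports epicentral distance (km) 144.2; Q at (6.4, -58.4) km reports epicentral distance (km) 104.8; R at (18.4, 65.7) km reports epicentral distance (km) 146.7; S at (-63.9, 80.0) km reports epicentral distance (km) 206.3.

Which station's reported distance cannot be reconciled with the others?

Q

Solve using three stations at a time. Using P, R, S (subtract circle equations pairwise → linear system) gives (x, y) ≈ (80.7, -67.4).
Distances from that point to each station vs reported:
  P: calculated 144.5 vs reported 144.2 → residual 0.3 km
  Q: calculated 74.8 vs reported 104.8 → residual 30.0 km
  R: calculated 147.0 vs reported 146.7 → residual 0.3 km
  S: calculated 206.5 vs reported 206.3 → residual 0.2 km
P, R, S are mutually consistent (residuals ≈ 0); Q is off by 30.0 km.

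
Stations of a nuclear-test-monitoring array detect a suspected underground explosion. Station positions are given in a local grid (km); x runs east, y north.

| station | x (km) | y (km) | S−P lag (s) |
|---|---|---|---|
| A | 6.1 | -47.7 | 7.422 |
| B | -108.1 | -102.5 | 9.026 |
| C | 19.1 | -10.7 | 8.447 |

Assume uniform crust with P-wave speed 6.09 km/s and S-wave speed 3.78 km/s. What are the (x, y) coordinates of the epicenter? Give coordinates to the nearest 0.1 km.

-64.0 km east, -24.1 km north

Distance from S−P lag: d = Δt · v_P v_S / (v_P − v_S) = Δt · (6.09·3.78)/(6.09−3.78) ≈ 9.9655·Δt.
So d_A = 73.96, d_B = 89.95, d_C = 84.18 km.
Circle about each station: (x − 6.1)² + (y + 47.7)² = 73.96²; (x + 108.1)² + (y + 102.5)² = 89.95²; (x − 19.1)² + (y + 10.7)² = 84.18².
Subtracting pairs of circle equations eliminates x²+y² and gives linear equations (the radical axes):
-228.4 x − 109.6 y = 17258.44
26.0 x + 74.0 y = -3449.39
Solving the 2×2 system: x ≈ -64.0, y ≈ -24.1 km.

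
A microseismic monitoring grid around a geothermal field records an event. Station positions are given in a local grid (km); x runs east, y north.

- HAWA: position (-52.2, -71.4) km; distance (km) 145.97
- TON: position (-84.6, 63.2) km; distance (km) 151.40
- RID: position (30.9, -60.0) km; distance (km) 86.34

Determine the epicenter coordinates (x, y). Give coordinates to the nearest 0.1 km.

(60.8, 21.0)

Circle about each station: (x + 52.2)² + (y + 71.4)² = 145.97²; (x + 84.6)² + (y − 63.2)² = 151.40²; (x − 30.9)² + (y + 60.0)² = 86.34².
Subtracting pairs of circle equations eliminates x²+y² and gives linear equations (the radical axes):
-64.8 x + 269.2 y = 1713.88
166.2 x + 22.8 y = 10584.66
Solving the 2×2 system: x ≈ 60.8, y ≈ 21.0 km.
Check against HAWA (with the unrounded x, y): √((x + 52.2)²+(y + 71.4)²) = 145.97 ≈ 145.97 km. ✓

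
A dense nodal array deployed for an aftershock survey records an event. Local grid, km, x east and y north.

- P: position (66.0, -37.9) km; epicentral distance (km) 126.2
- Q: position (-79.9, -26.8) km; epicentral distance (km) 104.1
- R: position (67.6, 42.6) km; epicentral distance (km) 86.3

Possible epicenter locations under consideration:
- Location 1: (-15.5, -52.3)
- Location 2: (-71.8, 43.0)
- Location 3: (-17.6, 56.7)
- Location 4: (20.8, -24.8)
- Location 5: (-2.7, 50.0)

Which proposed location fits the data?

For each candidate, compare |candidate − station| to the reported distance:
Location 1: residuals P 43.4, Q 34.8, R 39.8 → max 43.4 km
Location 2: residuals P 33.6, Q 33.8, R 53.1 → max 53.1 km
Location 3: residuals P 0.0, Q 0.1, R 0.1 → max 0.1 km
Location 4: residuals P 79.1, Q 3.4, R 4.2 → max 79.1 km
Location 5: residuals P 14.6, Q 4.8, R 15.6 → max 15.6 km
Only Location 3 has all residuals ≈ 0.

Location 3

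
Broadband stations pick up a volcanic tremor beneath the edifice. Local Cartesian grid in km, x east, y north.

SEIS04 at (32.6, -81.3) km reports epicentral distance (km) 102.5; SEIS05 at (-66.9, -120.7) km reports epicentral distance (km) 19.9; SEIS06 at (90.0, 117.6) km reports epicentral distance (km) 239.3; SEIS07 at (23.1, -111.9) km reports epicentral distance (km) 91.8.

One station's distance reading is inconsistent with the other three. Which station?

SEIS06

Solve using three stations at a time. Using SEIS04, SEIS05, SEIS07 (subtract circle equations pairwise → linear system) gives (x, y) ≈ (-68.0, -100.8).
Distances from that point to each station vs reported:
  SEIS04: calculated 102.5 vs reported 102.5 → residual 0.0 km
  SEIS05: calculated 19.9 vs reported 19.9 → residual 0.0 km
  SEIS06: calculated 269.6 vs reported 239.3 → residual 30.3 km
  SEIS07: calculated 91.8 vs reported 91.8 → residual 0.0 km
SEIS04, SEIS05, SEIS07 are mutually consistent (residuals ≈ 0); SEIS06 is off by 30.3 km.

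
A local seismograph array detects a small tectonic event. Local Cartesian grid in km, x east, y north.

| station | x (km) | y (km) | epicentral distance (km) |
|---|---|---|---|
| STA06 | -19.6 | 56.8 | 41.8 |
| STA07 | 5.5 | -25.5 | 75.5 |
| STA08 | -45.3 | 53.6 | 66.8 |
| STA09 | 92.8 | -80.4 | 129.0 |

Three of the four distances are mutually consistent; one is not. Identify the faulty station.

STA09

Solve using three stations at a time. Using STA06, STA07, STA08 (subtract circle equations pairwise → linear system) gives (x, y) ≈ (21.2, 48.3).
Distances from that point to each station vs reported:
  STA06: calculated 41.7 vs reported 41.8 → residual 0.1 km
  STA07: calculated 75.4 vs reported 75.5 → residual 0.1 km
  STA08: calculated 66.7 vs reported 66.8 → residual 0.1 km
  STA09: calculated 147.3 vs reported 129.0 → residual 18.3 km
STA06, STA07, STA08 are mutually consistent (residuals ≈ 0); STA09 is off by 18.3 km.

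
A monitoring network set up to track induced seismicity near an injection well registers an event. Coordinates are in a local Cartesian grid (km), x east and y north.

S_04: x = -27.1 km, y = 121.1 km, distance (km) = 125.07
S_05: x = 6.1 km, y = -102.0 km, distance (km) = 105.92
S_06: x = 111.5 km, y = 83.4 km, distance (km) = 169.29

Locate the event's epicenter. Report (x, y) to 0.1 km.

x ≈ -33.6 km, y ≈ -3.8 km

Circle about each station: (x + 27.1)² + (y − 121.1)² = 125.07²; (x − 6.1)² + (y + 102.0)² = 105.92²; (x − 111.5)² + (y − 83.4)² = 169.29².
Subtracting the S_04 equation from the S_05 and S_06 equations removes the quadratic terms:
66.4 x − 446.2 y = -534.95
277.2 x − 75.4 y = -9028.41
Solving the 2×2 system: x ≈ -33.6, y ≈ -3.8 km.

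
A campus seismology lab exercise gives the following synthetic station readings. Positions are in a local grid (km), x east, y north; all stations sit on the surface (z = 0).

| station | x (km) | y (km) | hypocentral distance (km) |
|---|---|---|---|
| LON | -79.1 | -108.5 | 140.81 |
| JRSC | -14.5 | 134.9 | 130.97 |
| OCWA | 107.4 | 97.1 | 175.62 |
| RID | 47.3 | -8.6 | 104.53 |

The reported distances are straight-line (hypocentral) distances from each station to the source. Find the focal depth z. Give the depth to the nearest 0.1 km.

Each station gives a sphere (x−x_i)² + (y−y_i)² + z² = d_i² (stations at z=0).
Subtracting the LON sphere from JRSC and OCWA: z² cancels, leaving linear equations in x and y:
129.2 x + 486.8 y = 3053.52
373.0 x + 411.2 y = -8080.82
Solving: x ≈ -40.400, y ≈ 16.995 km (keep extra digits for the depth step; rounded: -40.4, 17.0).
Then from the LON sphere: z² = 140.81² − (x + 79.1)² − (y + 108.5)² with x = -40.400, y = 16.995, so z ≈ 50.801 ≈ 50.8 km.
Check against RID (with the unrounded solution): distance 104.53 ≈ 104.53 km. ✓

z ≈ 50.8 km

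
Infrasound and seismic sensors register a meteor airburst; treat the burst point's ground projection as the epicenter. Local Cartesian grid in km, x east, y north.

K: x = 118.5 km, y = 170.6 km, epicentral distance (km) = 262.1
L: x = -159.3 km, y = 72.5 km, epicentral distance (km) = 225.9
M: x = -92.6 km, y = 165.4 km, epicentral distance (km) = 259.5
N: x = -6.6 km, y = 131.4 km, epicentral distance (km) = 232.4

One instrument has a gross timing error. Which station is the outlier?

N

Solve using three stations at a time. Using K, L, M (subtract circle equations pairwise → linear system) gives (x, y) ≈ (15.6, -70.5).
Distances from that point to each station vs reported:
  K: calculated 262.1 vs reported 262.1 → residual 0.0 km
  L: calculated 225.9 vs reported 225.9 → residual 0.0 km
  M: calculated 259.5 vs reported 259.5 → residual 0.0 km
  N: calculated 203.1 vs reported 232.4 → residual 29.3 km
K, L, M are mutually consistent (residuals ≈ 0); N is off by 29.3 km.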